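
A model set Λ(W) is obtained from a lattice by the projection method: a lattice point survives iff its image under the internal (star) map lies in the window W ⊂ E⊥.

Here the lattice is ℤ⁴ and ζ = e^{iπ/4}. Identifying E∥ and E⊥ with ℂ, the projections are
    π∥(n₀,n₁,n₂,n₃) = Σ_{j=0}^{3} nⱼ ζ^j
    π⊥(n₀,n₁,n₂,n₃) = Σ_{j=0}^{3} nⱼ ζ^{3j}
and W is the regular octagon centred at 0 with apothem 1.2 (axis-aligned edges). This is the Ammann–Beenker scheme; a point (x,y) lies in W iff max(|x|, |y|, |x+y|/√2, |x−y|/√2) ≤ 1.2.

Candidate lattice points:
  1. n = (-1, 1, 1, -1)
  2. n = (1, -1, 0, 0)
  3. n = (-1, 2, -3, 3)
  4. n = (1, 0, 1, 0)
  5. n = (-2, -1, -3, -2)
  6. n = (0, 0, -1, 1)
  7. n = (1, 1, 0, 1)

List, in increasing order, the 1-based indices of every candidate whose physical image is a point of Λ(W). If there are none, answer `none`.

none

With ζ = e^{iπ/4} the internal vectors are ζ^0,ζ^3,ζ^6,ζ^9.
candidate 1: n = (-1, 1, 1, -1) → π⊥ ≈ (-2.41421, -1.00000); max(|x|,|y|,|x±y|/√2) = 2.41421 > 1.2 ⇒ ∉ W
candidate 2: n = (1, -1, 0, 0) → π⊥ ≈ (+1.70711, -0.70711); max(|x|,|y|,|x±y|/√2) = 1.70711 > 1.2 ⇒ ∉ W
candidate 3: n = (-1, 2, -3, 3) → π⊥ ≈ (-0.29289, +6.53553); max(|x|,|y|,|x±y|/√2) = 6.53553 > 1.2 ⇒ ∉ W
candidate 4: n = (1, 0, 1, 0) → π⊥ ≈ (+1.00000, -1.00000); max(|x|,|y|,|x±y|/√2) = 1.41421 > 1.2 ⇒ ∉ W
candidate 5: n = (-2, -1, -3, -2) → π⊥ ≈ (-2.70711, +0.87868); max(|x|,|y|,|x±y|/√2) = 2.70711 > 1.2 ⇒ ∉ W
candidate 6: n = (0, 0, -1, 1) → π⊥ ≈ (+0.70711, +1.70711); max(|x|,|y|,|x±y|/√2) = 1.70711 > 1.2 ⇒ ∉ W
candidate 7: n = (1, 1, 0, 1) → π⊥ ≈ (+1.00000, +1.41421); max(|x|,|y|,|x±y|/√2) = 1.70711 > 1.2 ⇒ ∉ W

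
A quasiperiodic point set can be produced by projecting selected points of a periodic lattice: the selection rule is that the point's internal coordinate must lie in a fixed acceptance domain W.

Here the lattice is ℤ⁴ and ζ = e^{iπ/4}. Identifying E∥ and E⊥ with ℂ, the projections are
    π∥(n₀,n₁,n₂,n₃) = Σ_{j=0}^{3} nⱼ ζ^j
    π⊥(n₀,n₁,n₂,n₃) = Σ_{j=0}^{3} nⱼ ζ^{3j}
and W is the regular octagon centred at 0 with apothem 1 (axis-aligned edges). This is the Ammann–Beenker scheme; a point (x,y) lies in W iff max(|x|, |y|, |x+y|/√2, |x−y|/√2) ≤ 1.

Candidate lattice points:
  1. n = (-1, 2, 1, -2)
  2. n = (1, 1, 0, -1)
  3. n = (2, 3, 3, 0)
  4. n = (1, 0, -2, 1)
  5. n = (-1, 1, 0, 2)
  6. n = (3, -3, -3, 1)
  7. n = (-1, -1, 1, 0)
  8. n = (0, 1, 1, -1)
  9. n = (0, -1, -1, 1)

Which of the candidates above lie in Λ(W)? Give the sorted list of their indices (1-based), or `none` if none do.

π⊥(n) = n₀ + n₁ζ³ + n₂ζ⁶ + n₃ζ⁹ where ζ = e^{iπ/4}.
candidate 1: n = (-1, 2, 1, -2) → π⊥ ≈ (-3.82843, -1.00000); max(|x|,|y|,|x±y|/√2) = 3.82843 > 1 ⇒ ∉ W
candidate 2: n = (1, 1, 0, -1) → π⊥ ≈ (-0.41421, +0.00000); max(|x|,|y|,|x±y|/√2) = 0.41421 ≤ 1 ⇒ ∈ W
candidate 3: n = (2, 3, 3, 0) → π⊥ ≈ (-0.12132, -0.87868); max(|x|,|y|,|x±y|/√2) = 0.87868 ≤ 1 ⇒ ∈ W
candidate 4: n = (1, 0, -2, 1) → π⊥ ≈ (+1.70711, +2.70711); max(|x|,|y|,|x±y|/√2) = 3.12132 > 1 ⇒ ∉ W
candidate 5: n = (-1, 1, 0, 2) → π⊥ ≈ (-0.29289, +2.12132); max(|x|,|y|,|x±y|/√2) = 2.12132 > 1 ⇒ ∉ W
candidate 6: n = (3, -3, -3, 1) → π⊥ ≈ (+5.82843, +1.58579); max(|x|,|y|,|x±y|/√2) = 5.82843 > 1 ⇒ ∉ W
candidate 7: n = (-1, -1, 1, 0) → π⊥ ≈ (-0.29289, -1.70711); max(|x|,|y|,|x±y|/√2) = 1.70711 > 1 ⇒ ∉ W
candidate 8: n = (0, 1, 1, -1) → π⊥ ≈ (-1.41421, -1.00000); max(|x|,|y|,|x±y|/√2) = 1.70711 > 1 ⇒ ∉ W
candidate 9: n = (0, -1, -1, 1) → π⊥ ≈ (+1.41421, +1.00000); max(|x|,|y|,|x±y|/√2) = 1.70711 > 1 ⇒ ∉ W

2, 3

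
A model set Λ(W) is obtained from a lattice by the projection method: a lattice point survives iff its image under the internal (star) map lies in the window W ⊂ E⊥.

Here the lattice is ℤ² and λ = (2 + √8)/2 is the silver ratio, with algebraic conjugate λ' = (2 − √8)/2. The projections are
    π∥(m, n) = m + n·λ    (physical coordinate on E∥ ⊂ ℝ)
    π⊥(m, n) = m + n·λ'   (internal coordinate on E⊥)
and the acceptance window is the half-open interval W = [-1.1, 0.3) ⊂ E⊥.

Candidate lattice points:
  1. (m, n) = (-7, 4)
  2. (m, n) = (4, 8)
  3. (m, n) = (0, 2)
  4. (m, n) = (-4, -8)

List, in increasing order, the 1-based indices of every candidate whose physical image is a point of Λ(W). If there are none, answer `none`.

Numerically λ ≈ 2.414214 and λ' = −1/λ ≈ -0.414214.
#1 (-7,4): internal coord -7 + (4)·λ' = -8.656854; -8.656854 ∉ [-1.1, 0.3) → out
#2 (4,8): internal coord 4 + (8)·λ' = +0.686292; +0.686292 ∉ [-1.1, 0.3) → out
#3 (0,2): internal coord 0 + (2)·λ' = -0.828427; -0.828427 ∈ [-1.1, 0.3) → IN Λ
#4 (-4,-8): internal coord -4 + (-8)·λ' = -0.686292; -0.686292 ∈ [-1.1, 0.3) → IN Λ

3, 4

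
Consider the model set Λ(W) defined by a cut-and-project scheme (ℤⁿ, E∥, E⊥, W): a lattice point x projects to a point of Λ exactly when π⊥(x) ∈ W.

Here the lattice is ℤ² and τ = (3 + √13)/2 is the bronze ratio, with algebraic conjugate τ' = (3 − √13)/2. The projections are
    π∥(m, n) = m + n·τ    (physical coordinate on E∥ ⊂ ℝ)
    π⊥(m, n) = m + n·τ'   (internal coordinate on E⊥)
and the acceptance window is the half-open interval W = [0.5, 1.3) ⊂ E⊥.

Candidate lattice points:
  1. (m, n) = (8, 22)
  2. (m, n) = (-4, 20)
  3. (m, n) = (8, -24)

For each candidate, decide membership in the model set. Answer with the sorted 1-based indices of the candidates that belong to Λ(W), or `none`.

Compute τ' = (3−√13)/2 = -0.302776, so π⊥(m,n) = m -0.302776·n.
candidate 1: (m,n)=(8,22) → π∥ = 8+22·τ ≈ 80.661064, π⊥ = 8+22·τ' ≈ 1.338936 ∉ [0.5, 1.3) ⇒ out
candidate 2: (m,n)=(-4,20) → π∥ = -4+20·τ ≈ 62.055513, π⊥ = -4+20·τ' ≈ -10.055513 ∉ [0.5, 1.3) ⇒ out
candidate 3: (m,n)=(8,-24) → π∥ = 8-24·τ ≈ -71.266615, π⊥ = 8-24·τ' ≈ 15.266615 ∉ [0.5, 1.3) ⇒ out

none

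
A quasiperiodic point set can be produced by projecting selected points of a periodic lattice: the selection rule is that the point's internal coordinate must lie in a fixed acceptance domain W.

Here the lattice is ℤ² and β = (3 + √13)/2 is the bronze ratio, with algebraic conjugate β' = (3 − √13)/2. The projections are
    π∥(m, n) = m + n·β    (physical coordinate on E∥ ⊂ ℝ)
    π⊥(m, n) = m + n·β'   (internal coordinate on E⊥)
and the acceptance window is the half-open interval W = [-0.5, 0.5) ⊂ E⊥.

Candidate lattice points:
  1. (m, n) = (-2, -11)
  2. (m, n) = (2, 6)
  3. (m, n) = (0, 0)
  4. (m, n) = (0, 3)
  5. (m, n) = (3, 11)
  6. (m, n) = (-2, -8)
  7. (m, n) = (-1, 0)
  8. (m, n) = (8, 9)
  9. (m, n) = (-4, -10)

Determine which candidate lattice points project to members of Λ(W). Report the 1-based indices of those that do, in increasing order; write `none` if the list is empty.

Numerically β ≈ 3.302776 and β' = −1/β ≈ -0.302776.
[1] lift (-2,-11): star map gives 1.330532; window check -0.5 ≤ 1.330532 < 0.5 is false → out
[2] lift (2,6): star map gives 0.183346; window check -0.5 ≤ 0.183346 < 0.5 is true → IN Λ
[3] lift (0,0): star map gives 0.000000; window check -0.5 ≤ 0.000000 < 0.5 is true → IN Λ
[4] lift (0,3): star map gives -0.908327; window check -0.5 ≤ -0.908327 < 0.5 is false → out
[5] lift (3,11): star map gives -0.330532; window check -0.5 ≤ -0.330532 < 0.5 is true → IN Λ
[6] lift (-2,-8): star map gives 0.422205; window check -0.5 ≤ 0.422205 < 0.5 is true → IN Λ
[7] lift (-1,0): star map gives -1.000000; window check -0.5 ≤ -1.000000 < 0.5 is false → out
[8] lift (8,9): star map gives 5.275019; window check -0.5 ≤ 5.275019 < 0.5 is false → out
[9] lift (-4,-10): star map gives -0.972244; window check -0.5 ≤ -0.972244 < 0.5 is false → out

2, 3, 5, 6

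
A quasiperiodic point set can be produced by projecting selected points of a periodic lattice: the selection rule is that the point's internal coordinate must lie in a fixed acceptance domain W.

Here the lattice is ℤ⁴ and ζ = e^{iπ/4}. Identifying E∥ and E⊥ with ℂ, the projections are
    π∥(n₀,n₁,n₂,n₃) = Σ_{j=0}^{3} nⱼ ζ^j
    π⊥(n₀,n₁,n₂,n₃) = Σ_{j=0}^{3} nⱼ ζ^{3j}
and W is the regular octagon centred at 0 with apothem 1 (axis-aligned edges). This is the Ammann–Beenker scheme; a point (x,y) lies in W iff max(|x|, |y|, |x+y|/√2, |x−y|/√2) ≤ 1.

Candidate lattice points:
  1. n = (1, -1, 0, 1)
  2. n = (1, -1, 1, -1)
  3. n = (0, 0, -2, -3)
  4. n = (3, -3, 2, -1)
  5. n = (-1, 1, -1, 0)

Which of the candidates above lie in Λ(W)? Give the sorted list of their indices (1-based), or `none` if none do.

With ζ = e^{iπ/4} the internal vectors are ζ^0,ζ^3,ζ^6,ζ^9.
#1 (1, -1, 0, 1): internal (2.414214, 0.000000); octagon support 2.414214 vs apothem 1 → ∉ W
#2 (1, -1, 1, -1): internal (1.000000, -2.414214); octagon support 2.414214 vs apothem 1 → ∉ W
#3 (0, 0, -2, -3): internal (-2.121320, -0.121320); octagon support 2.121320 vs apothem 1 → ∉ W
#4 (3, -3, 2, -1): internal (4.414214, -4.828427); octagon support 6.535534 vs apothem 1 → ∉ W
#5 (-1, 1, -1, 0): internal (-1.707107, 1.707107); octagon support 2.414214 vs apothem 1 → ∉ W

none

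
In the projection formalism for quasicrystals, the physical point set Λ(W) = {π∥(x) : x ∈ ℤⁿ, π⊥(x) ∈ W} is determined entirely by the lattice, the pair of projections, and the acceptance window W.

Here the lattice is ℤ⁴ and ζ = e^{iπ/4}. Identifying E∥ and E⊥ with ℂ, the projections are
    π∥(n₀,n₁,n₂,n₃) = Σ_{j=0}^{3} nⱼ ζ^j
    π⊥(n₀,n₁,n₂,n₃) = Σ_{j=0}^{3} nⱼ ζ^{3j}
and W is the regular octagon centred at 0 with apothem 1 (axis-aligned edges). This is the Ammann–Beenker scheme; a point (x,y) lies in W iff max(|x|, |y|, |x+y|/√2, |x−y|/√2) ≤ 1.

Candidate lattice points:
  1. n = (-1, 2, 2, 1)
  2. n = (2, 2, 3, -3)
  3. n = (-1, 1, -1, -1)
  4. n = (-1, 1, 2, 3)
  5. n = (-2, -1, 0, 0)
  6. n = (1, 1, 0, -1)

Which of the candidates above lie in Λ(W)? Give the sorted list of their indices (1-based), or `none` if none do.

With ζ = e^{iπ/4} the internal vectors are ζ^0,ζ^3,ζ^6,ζ^9.
candidate 1: n = (-1, 2, 2, 1) → π⊥ ≈ (-1.7071, +0.1213); max(|x|,|y|,|x±y|/√2) = 1.7071 > 1 ⇒ ∉ W
candidate 2: n = (2, 2, 3, -3) → π⊥ ≈ (-1.5355, -3.7071); max(|x|,|y|,|x±y|/√2) = 3.7071 > 1 ⇒ ∉ W
candidate 3: n = (-1, 1, -1, -1) → π⊥ ≈ (-2.4142, +1.0000); max(|x|,|y|,|x±y|/√2) = 2.4142 > 1 ⇒ ∉ W
candidate 4: n = (-1, 1, 2, 3) → π⊥ ≈ (+0.4142, +0.8284); max(|x|,|y|,|x±y|/√2) = 0.8787 ≤ 1 ⇒ ∈ W
candidate 5: n = (-2, -1, 0, 0) → π⊥ ≈ (-1.2929, -0.7071); max(|x|,|y|,|x±y|/√2) = 1.4142 > 1 ⇒ ∉ W
candidate 6: n = (1, 1, 0, -1) → π⊥ ≈ (-0.4142, +0.0000); max(|x|,|y|,|x±y|/√2) = 0.4142 ≤ 1 ⇒ ∈ W

4, 6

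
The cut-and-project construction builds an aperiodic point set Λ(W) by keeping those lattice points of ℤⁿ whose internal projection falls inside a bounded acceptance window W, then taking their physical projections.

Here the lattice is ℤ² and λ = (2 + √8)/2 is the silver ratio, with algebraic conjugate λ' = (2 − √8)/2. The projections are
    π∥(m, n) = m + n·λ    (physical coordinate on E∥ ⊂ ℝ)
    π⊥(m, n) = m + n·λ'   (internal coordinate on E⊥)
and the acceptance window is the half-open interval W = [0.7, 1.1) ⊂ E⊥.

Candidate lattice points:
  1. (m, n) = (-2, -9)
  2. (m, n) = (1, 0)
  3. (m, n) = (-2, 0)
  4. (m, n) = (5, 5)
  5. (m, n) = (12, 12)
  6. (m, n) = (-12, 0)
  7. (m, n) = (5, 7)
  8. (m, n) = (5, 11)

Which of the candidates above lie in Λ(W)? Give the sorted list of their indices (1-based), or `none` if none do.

2

Compute λ' = (2−√8)/2 = -0.414214, so π⊥(m,n) = m -0.414214·n.
[1] lift (-2,-9): star map gives 1.727922; window check 0.7 ≤ 1.727922 < 1.1 is false → out
[2] lift (1,0): star map gives 1.000000; window check 0.7 ≤ 1.000000 < 1.1 is true → IN Λ
[3] lift (-2,0): star map gives -2.000000; window check 0.7 ≤ -2.000000 < 1.1 is false → out
[4] lift (5,5): star map gives 2.928932; window check 0.7 ≤ 2.928932 < 1.1 is false → out
[5] lift (12,12): star map gives 7.029437; window check 0.7 ≤ 7.029437 < 1.1 is false → out
[6] lift (-12,0): star map gives -12.000000; window check 0.7 ≤ -12.000000 < 1.1 is false → out
[7] lift (5,7): star map gives 2.100505; window check 0.7 ≤ 2.100505 < 1.1 is false → out
[8] lift (5,11): star map gives 0.443651; window check 0.7 ≤ 0.443651 < 1.1 is false → out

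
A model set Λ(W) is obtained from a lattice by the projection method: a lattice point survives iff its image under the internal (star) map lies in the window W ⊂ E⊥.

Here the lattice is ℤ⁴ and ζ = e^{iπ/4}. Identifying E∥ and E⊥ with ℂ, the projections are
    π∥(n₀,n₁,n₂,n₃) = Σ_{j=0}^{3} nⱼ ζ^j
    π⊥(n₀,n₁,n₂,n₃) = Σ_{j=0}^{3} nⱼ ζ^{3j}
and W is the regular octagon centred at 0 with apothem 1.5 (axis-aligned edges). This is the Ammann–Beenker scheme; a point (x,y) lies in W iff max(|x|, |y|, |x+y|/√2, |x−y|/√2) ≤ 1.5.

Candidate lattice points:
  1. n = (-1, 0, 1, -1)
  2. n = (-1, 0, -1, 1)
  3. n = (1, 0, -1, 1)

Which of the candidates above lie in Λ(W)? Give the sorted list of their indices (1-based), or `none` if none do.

Internal map: ζ^{3j} for j=0..3 gives (1,0), (−√2/2,√2/2), (0,−1), (√2/2,√2/2).
candidate 1: n = (-1, 0, 1, -1) → π⊥ ≈ (-1.7071, -1.7071); max(|x|,|y|,|x±y|/√2) = 2.4142 > 1.5 ⇒ ∉ W
candidate 2: n = (-1, 0, -1, 1) → π⊥ ≈ (-0.2929, +1.7071); max(|x|,|y|,|x±y|/√2) = 1.7071 > 1.5 ⇒ ∉ W
candidate 3: n = (1, 0, -1, 1) → π⊥ ≈ (+1.7071, +1.7071); max(|x|,|y|,|x±y|/√2) = 2.4142 > 1.5 ⇒ ∉ W

none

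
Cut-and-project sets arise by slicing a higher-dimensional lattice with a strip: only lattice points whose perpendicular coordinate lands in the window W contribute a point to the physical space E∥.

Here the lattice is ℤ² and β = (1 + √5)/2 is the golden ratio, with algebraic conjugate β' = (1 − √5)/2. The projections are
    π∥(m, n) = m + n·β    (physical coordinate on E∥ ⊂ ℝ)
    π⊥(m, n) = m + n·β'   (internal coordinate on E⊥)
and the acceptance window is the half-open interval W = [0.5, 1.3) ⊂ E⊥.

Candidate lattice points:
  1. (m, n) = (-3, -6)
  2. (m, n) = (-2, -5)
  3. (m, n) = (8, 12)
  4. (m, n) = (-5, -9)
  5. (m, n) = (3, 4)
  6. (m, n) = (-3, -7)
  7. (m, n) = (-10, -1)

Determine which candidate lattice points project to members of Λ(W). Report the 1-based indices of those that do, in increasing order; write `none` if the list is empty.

1, 2, 3, 4, 5

β' = (1−√5)/2 ≈ -0.618034.
#1 (-3,-6): internal coord -3 + (-6)·β' = +0.708204; +0.708204 ∈ [0.5, 1.3) → IN Λ
#2 (-2,-5): internal coord -2 + (-5)·β' = +1.090170; +1.090170 ∈ [0.5, 1.3) → IN Λ
#3 (8,12): internal coord 8 + (12)·β' = +0.583592; +0.583592 ∈ [0.5, 1.3) → IN Λ
#4 (-5,-9): internal coord -5 + (-9)·β' = +0.562306; +0.562306 ∈ [0.5, 1.3) → IN Λ
#5 (3,4): internal coord 3 + (4)·β' = +0.527864; +0.527864 ∈ [0.5, 1.3) → IN Λ
#6 (-3,-7): internal coord -3 + (-7)·β' = +1.326238; +1.326238 ∉ [0.5, 1.3) → out
#7 (-10,-1): internal coord -10 + (-1)·β' = -9.381966; -9.381966 ∉ [0.5, 1.3) → out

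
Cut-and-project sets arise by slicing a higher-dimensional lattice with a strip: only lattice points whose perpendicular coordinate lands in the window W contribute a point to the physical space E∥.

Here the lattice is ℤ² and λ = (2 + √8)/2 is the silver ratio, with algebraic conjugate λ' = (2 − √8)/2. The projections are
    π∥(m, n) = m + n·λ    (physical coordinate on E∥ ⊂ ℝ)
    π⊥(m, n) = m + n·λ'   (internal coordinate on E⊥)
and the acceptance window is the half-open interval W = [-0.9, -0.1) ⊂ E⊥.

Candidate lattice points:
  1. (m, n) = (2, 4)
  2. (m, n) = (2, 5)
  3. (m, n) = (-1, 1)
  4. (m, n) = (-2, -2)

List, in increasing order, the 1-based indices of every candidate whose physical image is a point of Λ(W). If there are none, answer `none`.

none

Compute λ' = (2−√8)/2 = -0.41421, so π⊥(m,n) = m -0.41421·n.
[1] lift (2,4): star map gives 0.34315; window check -0.9 ≤ 0.34315 < -0.1 is false → out
[2] lift (2,5): star map gives -0.07107; window check -0.9 ≤ -0.07107 < -0.1 is false → out
[3] lift (-1,1): star map gives -1.41421; window check -0.9 ≤ -1.41421 < -0.1 is false → out
[4] lift (-2,-2): star map gives -1.17157; window check -0.9 ≤ -1.17157 < -0.1 is false → out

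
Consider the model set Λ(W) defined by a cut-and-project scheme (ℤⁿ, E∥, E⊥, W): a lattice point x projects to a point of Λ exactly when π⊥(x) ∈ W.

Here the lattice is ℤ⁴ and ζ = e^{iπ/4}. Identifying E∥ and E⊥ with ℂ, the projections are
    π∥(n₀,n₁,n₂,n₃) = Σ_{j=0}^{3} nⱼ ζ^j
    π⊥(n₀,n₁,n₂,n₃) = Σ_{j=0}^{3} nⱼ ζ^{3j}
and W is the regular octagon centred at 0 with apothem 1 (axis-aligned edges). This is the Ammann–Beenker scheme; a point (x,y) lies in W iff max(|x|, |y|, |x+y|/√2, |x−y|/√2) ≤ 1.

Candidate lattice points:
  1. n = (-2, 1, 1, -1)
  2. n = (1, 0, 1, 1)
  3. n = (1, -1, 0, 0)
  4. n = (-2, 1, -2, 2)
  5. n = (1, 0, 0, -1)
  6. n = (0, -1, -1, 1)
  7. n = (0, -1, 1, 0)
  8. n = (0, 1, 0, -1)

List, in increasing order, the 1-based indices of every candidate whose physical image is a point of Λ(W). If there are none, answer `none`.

π⊥(n) = n₀ + n₁ζ³ + n₂ζ⁶ + n₃ζ⁹ where ζ = e^{iπ/4}.
candidate 1: n = (-2, 1, 1, -1) → π⊥ ≈ (-3.414214, -1.000000); max(|x|,|y|,|x±y|/√2) = 3.414214 > 1 ⇒ ∉ W
candidate 2: n = (1, 0, 1, 1) → π⊥ ≈ (+1.707107, -0.292893); max(|x|,|y|,|x±y|/√2) = 1.707107 > 1 ⇒ ∉ W
candidate 3: n = (1, -1, 0, 0) → π⊥ ≈ (+1.707107, -0.707107); max(|x|,|y|,|x±y|/√2) = 1.707107 > 1 ⇒ ∉ W
candidate 4: n = (-2, 1, -2, 2) → π⊥ ≈ (-1.292893, +4.121320); max(|x|,|y|,|x±y|/√2) = 4.121320 > 1 ⇒ ∉ W
candidate 5: n = (1, 0, 0, -1) → π⊥ ≈ (+0.292893, -0.707107); max(|x|,|y|,|x±y|/√2) = 0.707107 ≤ 1 ⇒ ∈ W
candidate 6: n = (0, -1, -1, 1) → π⊥ ≈ (+1.414214, +1.000000); max(|x|,|y|,|x±y|/√2) = 1.707107 > 1 ⇒ ∉ W
candidate 7: n = (0, -1, 1, 0) → π⊥ ≈ (+0.707107, -1.707107); max(|x|,|y|,|x±y|/√2) = 1.707107 > 1 ⇒ ∉ W
candidate 8: n = (0, 1, 0, -1) → π⊥ ≈ (-1.414214, +0.000000); max(|x|,|y|,|x±y|/√2) = 1.414214 > 1 ⇒ ∉ W

5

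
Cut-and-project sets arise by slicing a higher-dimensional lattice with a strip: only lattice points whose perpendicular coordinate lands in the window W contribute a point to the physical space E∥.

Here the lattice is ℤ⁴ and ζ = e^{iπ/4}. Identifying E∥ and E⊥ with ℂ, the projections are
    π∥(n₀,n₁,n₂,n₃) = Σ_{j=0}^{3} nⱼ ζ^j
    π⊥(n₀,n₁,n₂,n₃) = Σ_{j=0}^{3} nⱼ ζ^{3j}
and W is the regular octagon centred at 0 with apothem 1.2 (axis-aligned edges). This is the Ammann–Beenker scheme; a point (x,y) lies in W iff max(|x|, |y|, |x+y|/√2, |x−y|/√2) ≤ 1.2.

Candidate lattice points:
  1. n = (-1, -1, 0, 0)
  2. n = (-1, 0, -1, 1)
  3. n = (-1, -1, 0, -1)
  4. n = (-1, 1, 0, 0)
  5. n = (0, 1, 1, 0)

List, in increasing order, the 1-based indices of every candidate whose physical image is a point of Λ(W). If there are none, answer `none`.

With ζ = e^{iπ/4} the internal vectors are ζ^0,ζ^3,ζ^6,ζ^9.
#1 (-1, -1, 0, 0): internal (-0.292893, -0.707107); octagon support 0.707107 vs apothem 1.2 → ∈ W
#2 (-1, 0, -1, 1): internal (-0.292893, 1.707107); octagon support 1.707107 vs apothem 1.2 → ∉ W
#3 (-1, -1, 0, -1): internal (-1.000000, -1.414214); octagon support 1.707107 vs apothem 1.2 → ∉ W
#4 (-1, 1, 0, 0): internal (-1.707107, 0.707107); octagon support 1.707107 vs apothem 1.2 → ∉ W
#5 (0, 1, 1, 0): internal (-0.707107, -0.292893); octagon support 0.707107 vs apothem 1.2 → ∈ W

1, 5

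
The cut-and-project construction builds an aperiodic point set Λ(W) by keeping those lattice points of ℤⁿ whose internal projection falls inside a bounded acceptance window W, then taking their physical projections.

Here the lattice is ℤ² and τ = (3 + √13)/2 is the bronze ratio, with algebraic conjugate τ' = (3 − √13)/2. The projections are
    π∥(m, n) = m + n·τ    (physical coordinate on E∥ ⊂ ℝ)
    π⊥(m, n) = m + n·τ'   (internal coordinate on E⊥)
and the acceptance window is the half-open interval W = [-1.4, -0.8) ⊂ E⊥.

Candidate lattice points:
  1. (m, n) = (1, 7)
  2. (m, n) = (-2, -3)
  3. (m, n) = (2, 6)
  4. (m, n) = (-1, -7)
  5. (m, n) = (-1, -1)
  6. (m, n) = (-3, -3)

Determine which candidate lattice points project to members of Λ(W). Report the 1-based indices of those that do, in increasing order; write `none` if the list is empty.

1, 2

τ' = (3−√13)/2 ≈ -0.30278.
#1 (1,7): internal coord 1 + (7)·τ' = -1.11943; -1.11943 ∈ [-1.4, -0.8) → IN Λ
#2 (-2,-3): internal coord -2 + (-3)·τ' = -1.09167; -1.09167 ∈ [-1.4, -0.8) → IN Λ
#3 (2,6): internal coord 2 + (6)·τ' = +0.18335; +0.18335 ∉ [-1.4, -0.8) → out
#4 (-1,-7): internal coord -1 + (-7)·τ' = +1.11943; +1.11943 ∉ [-1.4, -0.8) → out
#5 (-1,-1): internal coord -1 + (-1)·τ' = -0.69722; -0.69722 ∉ [-1.4, -0.8) → out
#6 (-3,-3): internal coord -3 + (-3)·τ' = -2.09167; -2.09167 ∉ [-1.4, -0.8) → out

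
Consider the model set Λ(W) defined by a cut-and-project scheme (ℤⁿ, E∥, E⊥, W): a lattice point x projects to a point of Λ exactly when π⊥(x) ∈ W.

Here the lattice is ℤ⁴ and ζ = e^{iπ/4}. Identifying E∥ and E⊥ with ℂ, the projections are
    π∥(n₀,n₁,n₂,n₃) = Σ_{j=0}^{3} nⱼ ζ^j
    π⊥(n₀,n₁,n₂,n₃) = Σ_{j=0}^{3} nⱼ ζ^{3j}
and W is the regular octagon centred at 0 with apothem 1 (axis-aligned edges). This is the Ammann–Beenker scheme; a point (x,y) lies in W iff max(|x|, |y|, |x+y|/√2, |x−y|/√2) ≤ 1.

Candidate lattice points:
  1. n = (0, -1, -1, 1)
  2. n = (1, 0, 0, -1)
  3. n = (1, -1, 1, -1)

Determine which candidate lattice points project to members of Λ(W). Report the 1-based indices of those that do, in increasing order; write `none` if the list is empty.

π⊥(n) = n₀ + n₁ζ³ + n₂ζ⁶ + n₃ζ⁹ where ζ = e^{iπ/4}.
#1 (0, -1, -1, 1): internal (1.41421, 1.00000); octagon support 1.70711 vs apothem 1 → ∉ W
#2 (1, 0, 0, -1): internal (0.29289, -0.70711); octagon support 0.70711 vs apothem 1 → ∈ W
#3 (1, -1, 1, -1): internal (1.00000, -2.41421); octagon support 2.41421 vs apothem 1 → ∉ W

2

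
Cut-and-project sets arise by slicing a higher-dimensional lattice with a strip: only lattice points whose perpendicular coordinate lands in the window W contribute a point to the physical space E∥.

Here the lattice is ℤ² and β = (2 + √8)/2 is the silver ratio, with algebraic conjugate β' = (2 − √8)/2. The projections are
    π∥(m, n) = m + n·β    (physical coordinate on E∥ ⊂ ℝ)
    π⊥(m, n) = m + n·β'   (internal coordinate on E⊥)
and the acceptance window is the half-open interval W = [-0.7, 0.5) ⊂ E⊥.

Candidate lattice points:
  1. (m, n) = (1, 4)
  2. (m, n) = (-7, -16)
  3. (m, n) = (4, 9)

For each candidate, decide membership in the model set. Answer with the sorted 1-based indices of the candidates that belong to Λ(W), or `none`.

Numerically β ≈ 2.41421 and β' = −1/β ≈ -0.41421.
[1] lift (1,4): star map gives -0.65685; window check -0.7 ≤ -0.65685 < 0.5 is true → IN Λ
[2] lift (-7,-16): star map gives -0.37258; window check -0.7 ≤ -0.37258 < 0.5 is true → IN Λ
[3] lift (4,9): star map gives 0.27208; window check -0.7 ≤ 0.27208 < 0.5 is true → IN Λ

1, 2, 3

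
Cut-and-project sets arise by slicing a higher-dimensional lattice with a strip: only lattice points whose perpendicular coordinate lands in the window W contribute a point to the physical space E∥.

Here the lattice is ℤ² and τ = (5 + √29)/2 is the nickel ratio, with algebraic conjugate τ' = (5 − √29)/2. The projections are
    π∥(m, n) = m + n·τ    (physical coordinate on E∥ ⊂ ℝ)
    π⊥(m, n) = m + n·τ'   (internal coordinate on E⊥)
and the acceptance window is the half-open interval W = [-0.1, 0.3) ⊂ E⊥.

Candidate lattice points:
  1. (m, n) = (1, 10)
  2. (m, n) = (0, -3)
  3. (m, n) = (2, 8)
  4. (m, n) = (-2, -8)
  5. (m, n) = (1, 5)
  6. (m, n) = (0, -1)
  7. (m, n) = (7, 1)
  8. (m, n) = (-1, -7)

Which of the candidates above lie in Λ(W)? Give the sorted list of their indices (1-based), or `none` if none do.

Numerically τ ≈ 5.192582 and τ' = −1/τ ≈ -0.192582.
candidate 1: (m,n)=(1,10) → π∥ = 1+10·τ ≈ 52.925824, π⊥ = 1+10·τ' ≈ -0.925824 ∉ [-0.1, 0.3) ⇒ out
candidate 2: (m,n)=(0,-3) → π∥ = 0-3·τ ≈ -15.577747, π⊥ = 0-3·τ' ≈ 0.577747 ∉ [-0.1, 0.3) ⇒ out
candidate 3: (m,n)=(2,8) → π∥ = 2+8·τ ≈ 43.540659, π⊥ = 2+8·τ' ≈ 0.459341 ∉ [-0.1, 0.3) ⇒ out
candidate 4: (m,n)=(-2,-8) → π∥ = -2-8·τ ≈ -43.540659, π⊥ = -2-8·τ' ≈ -0.459341 ∉ [-0.1, 0.3) ⇒ out
candidate 5: (m,n)=(1,5) → π∥ = 1+5·τ ≈ 26.962912, π⊥ = 1+5·τ' ≈ 0.037088 ∈ [-0.1, 0.3) ⇒ IN Λ
candidate 6: (m,n)=(0,-1) → π∥ = 0-1·τ ≈ -5.192582, π⊥ = 0-1·τ' ≈ 0.192582 ∈ [-0.1, 0.3) ⇒ IN Λ
candidate 7: (m,n)=(7,1) → π∥ = 7+1·τ ≈ 12.192582, π⊥ = 7+1·τ' ≈ 6.807418 ∉ [-0.1, 0.3) ⇒ out
candidate 8: (m,n)=(-1,-7) → π∥ = -1-7·τ ≈ -37.348077, π⊥ = -1-7·τ' ≈ 0.348077 ∉ [-0.1, 0.3) ⇒ out

5, 6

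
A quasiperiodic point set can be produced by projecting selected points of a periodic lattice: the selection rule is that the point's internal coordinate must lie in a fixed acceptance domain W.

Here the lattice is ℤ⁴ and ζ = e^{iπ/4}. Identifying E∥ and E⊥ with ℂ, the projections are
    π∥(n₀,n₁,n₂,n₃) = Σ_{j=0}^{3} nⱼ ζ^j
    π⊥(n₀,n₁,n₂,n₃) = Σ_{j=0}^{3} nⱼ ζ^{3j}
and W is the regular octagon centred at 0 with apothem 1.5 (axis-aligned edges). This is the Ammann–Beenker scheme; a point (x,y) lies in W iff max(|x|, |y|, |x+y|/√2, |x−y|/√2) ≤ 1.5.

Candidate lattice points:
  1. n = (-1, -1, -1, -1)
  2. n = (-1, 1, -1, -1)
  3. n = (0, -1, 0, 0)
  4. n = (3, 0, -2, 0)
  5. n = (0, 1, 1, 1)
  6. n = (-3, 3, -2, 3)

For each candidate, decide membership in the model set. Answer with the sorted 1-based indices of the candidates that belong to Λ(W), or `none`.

1, 3, 5

π⊥(n) = n₀ + n₁ζ³ + n₂ζ⁶ + n₃ζ⁹ where ζ = e^{iπ/4}.
candidate 1: n = (-1, -1, -1, -1) → π⊥ ≈ (-1.000000, -0.414214); max(|x|,|y|,|x±y|/√2) = 1.000000 ≤ 1.5 ⇒ ∈ W
candidate 2: n = (-1, 1, -1, -1) → π⊥ ≈ (-2.414214, +1.000000); max(|x|,|y|,|x±y|/√2) = 2.414214 > 1.5 ⇒ ∉ W
candidate 3: n = (0, -1, 0, 0) → π⊥ ≈ (+0.707107, -0.707107); max(|x|,|y|,|x±y|/√2) = 1.000000 ≤ 1.5 ⇒ ∈ W
candidate 4: n = (3, 0, -2, 0) → π⊥ ≈ (+3.000000, +2.000000); max(|x|,|y|,|x±y|/√2) = 3.535534 > 1.5 ⇒ ∉ W
candidate 5: n = (0, 1, 1, 1) → π⊥ ≈ (+0.000000, +0.414214); max(|x|,|y|,|x±y|/√2) = 0.414214 ≤ 1.5 ⇒ ∈ W
candidate 6: n = (-3, 3, -2, 3) → π⊥ ≈ (-3.000000, +6.242641); max(|x|,|y|,|x±y|/√2) = 6.535534 > 1.5 ⇒ ∉ W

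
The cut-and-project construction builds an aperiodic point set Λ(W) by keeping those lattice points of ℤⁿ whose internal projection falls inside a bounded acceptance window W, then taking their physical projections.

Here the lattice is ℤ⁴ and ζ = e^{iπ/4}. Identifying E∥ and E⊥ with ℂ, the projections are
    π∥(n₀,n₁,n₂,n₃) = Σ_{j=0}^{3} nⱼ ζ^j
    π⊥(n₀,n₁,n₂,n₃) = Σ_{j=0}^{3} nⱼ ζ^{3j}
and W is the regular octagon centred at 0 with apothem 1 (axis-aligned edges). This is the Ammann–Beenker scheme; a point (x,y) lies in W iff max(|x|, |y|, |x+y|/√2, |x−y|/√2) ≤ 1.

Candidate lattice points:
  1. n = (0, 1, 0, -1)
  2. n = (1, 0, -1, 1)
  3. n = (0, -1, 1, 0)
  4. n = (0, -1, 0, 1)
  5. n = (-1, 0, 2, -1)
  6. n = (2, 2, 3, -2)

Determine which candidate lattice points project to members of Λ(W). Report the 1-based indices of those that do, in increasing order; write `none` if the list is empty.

none

Internal map: ζ^{3j} for j=0..3 gives (1,0), (−√2/2,√2/2), (0,−1), (√2/2,√2/2).
#1 (0, 1, 0, -1): internal (-1.414214, 0.000000); octagon support 1.414214 vs apothem 1 → ∉ W
#2 (1, 0, -1, 1): internal (1.707107, 1.707107); octagon support 2.414214 vs apothem 1 → ∉ W
#3 (0, -1, 1, 0): internal (0.707107, -1.707107); octagon support 1.707107 vs apothem 1 → ∉ W
#4 (0, -1, 0, 1): internal (1.414214, 0.000000); octagon support 1.414214 vs apothem 1 → ∉ W
#5 (-1, 0, 2, -1): internal (-1.707107, -2.707107); octagon support 3.121320 vs apothem 1 → ∉ W
#6 (2, 2, 3, -2): internal (-0.828427, -3.000000); octagon support 3.000000 vs apothem 1 → ∉ W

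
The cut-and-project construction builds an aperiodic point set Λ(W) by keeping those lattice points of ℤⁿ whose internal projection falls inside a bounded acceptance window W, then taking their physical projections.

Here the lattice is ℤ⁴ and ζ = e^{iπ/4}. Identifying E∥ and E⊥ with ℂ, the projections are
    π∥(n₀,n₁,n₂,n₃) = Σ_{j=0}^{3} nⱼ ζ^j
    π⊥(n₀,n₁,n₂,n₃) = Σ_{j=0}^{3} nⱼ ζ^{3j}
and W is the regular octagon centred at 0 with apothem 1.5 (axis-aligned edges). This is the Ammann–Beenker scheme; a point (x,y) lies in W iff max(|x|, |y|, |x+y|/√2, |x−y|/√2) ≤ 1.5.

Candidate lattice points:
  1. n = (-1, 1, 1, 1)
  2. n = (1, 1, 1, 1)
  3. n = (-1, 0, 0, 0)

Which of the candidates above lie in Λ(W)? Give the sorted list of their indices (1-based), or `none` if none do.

1, 2, 3

Internal map: ζ^{3j} for j=0..3 gives (1,0), (−√2/2,√2/2), (0,−1), (√2/2,√2/2).
#1 (-1, 1, 1, 1): internal (-1.000000, 0.414214); octagon support 1.000000 vs apothem 1.5 → ∈ W
#2 (1, 1, 1, 1): internal (1.000000, 0.414214); octagon support 1.000000 vs apothem 1.5 → ∈ W
#3 (-1, 0, 0, 0): internal (-1.000000, 0.000000); octagon support 1.000000 vs apothem 1.5 → ∈ W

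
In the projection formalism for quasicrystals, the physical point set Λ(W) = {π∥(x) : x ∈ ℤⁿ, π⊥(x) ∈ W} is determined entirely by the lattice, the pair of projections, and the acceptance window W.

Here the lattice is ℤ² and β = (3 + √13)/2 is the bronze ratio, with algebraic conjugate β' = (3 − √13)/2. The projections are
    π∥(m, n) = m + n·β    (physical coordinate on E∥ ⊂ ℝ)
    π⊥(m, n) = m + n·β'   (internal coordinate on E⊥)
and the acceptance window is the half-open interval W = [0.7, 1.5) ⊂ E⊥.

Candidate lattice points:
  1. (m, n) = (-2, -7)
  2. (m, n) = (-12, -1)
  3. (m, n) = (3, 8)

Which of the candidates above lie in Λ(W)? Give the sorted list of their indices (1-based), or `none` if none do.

β' = (3−√13)/2 ≈ -0.30278.
[1] lift (-2,-7): star map gives 0.11943; window check 0.7 ≤ 0.11943 < 1.5 is false → out
[2] lift (-12,-1): star map gives -11.69722; window check 0.7 ≤ -11.69722 < 1.5 is false → out
[3] lift (3,8): star map gives 0.57779; window check 0.7 ≤ 0.57779 < 1.5 is false → out

none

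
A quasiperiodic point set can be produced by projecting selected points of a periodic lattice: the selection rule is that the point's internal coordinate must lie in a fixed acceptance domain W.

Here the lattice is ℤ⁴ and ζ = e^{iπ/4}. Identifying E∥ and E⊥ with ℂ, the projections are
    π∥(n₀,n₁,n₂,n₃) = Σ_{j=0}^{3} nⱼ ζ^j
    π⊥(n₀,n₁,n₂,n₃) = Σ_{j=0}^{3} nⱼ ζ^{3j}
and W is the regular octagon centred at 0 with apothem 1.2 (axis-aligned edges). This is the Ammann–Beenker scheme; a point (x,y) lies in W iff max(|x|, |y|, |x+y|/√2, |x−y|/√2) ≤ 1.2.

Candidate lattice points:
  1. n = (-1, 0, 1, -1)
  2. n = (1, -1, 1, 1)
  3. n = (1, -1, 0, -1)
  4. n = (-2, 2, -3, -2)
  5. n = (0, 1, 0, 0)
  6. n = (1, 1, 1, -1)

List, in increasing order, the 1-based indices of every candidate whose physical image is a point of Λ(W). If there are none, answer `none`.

π⊥(n) = n₀ + n₁ζ³ + n₂ζ⁶ + n₃ζ⁹ where ζ = e^{iπ/4}.
candidate 1: n = (-1, 0, 1, -1) → π⊥ ≈ (-1.707107, -1.707107); max(|x|,|y|,|x±y|/√2) = 2.414214 > 1.2 ⇒ ∉ W
candidate 2: n = (1, -1, 1, 1) → π⊥ ≈ (+2.414214, -1.000000); max(|x|,|y|,|x±y|/√2) = 2.414214 > 1.2 ⇒ ∉ W
candidate 3: n = (1, -1, 0, -1) → π⊥ ≈ (+1.000000, -1.414214); max(|x|,|y|,|x±y|/√2) = 1.707107 > 1.2 ⇒ ∉ W
candidate 4: n = (-2, 2, -3, -2) → π⊥ ≈ (-4.828427, +3.000000); max(|x|,|y|,|x±y|/√2) = 5.535534 > 1.2 ⇒ ∉ W
candidate 5: n = (0, 1, 0, 0) → π⊥ ≈ (-0.707107, +0.707107); max(|x|,|y|,|x±y|/√2) = 1.000000 ≤ 1.2 ⇒ ∈ W
candidate 6: n = (1, 1, 1, -1) → π⊥ ≈ (-0.414214, -1.000000); max(|x|,|y|,|x±y|/√2) = 1.000000 ≤ 1.2 ⇒ ∈ W

5, 6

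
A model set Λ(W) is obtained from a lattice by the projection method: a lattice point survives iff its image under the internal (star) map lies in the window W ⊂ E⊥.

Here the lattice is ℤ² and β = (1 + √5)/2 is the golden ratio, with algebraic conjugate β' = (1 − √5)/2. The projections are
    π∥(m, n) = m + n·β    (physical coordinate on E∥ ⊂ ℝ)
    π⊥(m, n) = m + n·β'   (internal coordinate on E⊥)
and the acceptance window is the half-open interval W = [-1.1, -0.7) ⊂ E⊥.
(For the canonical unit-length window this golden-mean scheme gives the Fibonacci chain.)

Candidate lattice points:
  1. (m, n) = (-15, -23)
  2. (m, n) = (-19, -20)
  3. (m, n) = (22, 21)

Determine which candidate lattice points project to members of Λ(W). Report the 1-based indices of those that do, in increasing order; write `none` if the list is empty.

1

Compute β' = (1−√5)/2 = -0.61803, so π⊥(m,n) = m -0.61803·n.
#1 (-15,-23): internal coord -15 + (-23)·β' = -0.78522; -0.78522 ∈ [-1.1, -0.7) → IN Λ
#2 (-19,-20): internal coord -19 + (-20)·β' = -6.63932; -6.63932 ∉ [-1.1, -0.7) → out
#3 (22,21): internal coord 22 + (21)·β' = +9.02129; +9.02129 ∉ [-1.1, -0.7) → out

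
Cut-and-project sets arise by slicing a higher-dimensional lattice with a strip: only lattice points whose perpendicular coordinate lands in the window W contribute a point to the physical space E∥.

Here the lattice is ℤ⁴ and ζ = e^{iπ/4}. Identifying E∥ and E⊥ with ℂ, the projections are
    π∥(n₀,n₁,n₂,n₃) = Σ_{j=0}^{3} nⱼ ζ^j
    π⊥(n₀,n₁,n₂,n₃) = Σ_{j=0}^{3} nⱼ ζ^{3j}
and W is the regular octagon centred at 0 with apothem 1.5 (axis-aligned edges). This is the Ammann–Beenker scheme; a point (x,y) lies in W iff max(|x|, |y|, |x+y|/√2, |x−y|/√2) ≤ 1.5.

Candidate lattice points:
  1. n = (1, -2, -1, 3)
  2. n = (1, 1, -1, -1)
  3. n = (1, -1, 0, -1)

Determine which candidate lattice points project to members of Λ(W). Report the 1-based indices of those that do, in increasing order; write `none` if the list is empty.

2

With ζ = e^{iπ/4} the internal vectors are ζ^0,ζ^3,ζ^6,ζ^9.
#1 (1, -2, -1, 3): internal (4.535534, 1.707107); octagon support 4.535534 vs apothem 1.5 → ∉ W
#2 (1, 1, -1, -1): internal (-0.414214, 1.000000); octagon support 1.000000 vs apothem 1.5 → ∈ W
#3 (1, -1, 0, -1): internal (1.000000, -1.414214); octagon support 1.707107 vs apothem 1.5 → ∉ W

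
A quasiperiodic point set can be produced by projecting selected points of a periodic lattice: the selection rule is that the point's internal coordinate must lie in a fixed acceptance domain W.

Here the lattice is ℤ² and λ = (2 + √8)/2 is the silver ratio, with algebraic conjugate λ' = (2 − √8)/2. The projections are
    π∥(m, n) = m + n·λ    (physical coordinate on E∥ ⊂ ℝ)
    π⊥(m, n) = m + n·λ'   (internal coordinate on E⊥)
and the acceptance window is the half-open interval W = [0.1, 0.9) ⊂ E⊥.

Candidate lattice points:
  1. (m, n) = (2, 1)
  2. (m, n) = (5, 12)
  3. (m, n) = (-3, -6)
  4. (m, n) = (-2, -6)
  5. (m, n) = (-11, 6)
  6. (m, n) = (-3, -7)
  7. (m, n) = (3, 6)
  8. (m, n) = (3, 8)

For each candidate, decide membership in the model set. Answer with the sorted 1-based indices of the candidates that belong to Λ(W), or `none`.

4, 7

Numerically λ ≈ 2.41421 and λ' = −1/λ ≈ -0.41421.
candidate 1: (m,n)=(2,1) → π∥ = 2+1·λ ≈ 4.41421, π⊥ = 2+1·λ' ≈ 1.58579 ∉ [0.1, 0.9) ⇒ out
candidate 2: (m,n)=(5,12) → π∥ = 5+12·λ ≈ 33.97056, π⊥ = 5+12·λ' ≈ 0.02944 ∉ [0.1, 0.9) ⇒ out
candidate 3: (m,n)=(-3,-6) → π∥ = -3-6·λ ≈ -17.48528, π⊥ = -3-6·λ' ≈ -0.51472 ∉ [0.1, 0.9) ⇒ out
candidate 4: (m,n)=(-2,-6) → π∥ = -2-6·λ ≈ -16.48528, π⊥ = -2-6·λ' ≈ 0.48528 ∈ [0.1, 0.9) ⇒ IN Λ
candidate 5: (m,n)=(-11,6) → π∥ = -11+6·λ ≈ 3.48528, π⊥ = -11+6·λ' ≈ -13.48528 ∉ [0.1, 0.9) ⇒ out
candidate 6: (m,n)=(-3,-7) → π∥ = -3-7·λ ≈ -19.89949, π⊥ = -3-7·λ' ≈ -0.10051 ∉ [0.1, 0.9) ⇒ out
candidate 7: (m,n)=(3,6) → π∥ = 3+6·λ ≈ 17.48528, π⊥ = 3+6·λ' ≈ 0.51472 ∈ [0.1, 0.9) ⇒ IN Λ
candidate 8: (m,n)=(3,8) → π∥ = 3+8·λ ≈ 22.31371, π⊥ = 3+8·λ' ≈ -0.31371 ∉ [0.1, 0.9) ⇒ out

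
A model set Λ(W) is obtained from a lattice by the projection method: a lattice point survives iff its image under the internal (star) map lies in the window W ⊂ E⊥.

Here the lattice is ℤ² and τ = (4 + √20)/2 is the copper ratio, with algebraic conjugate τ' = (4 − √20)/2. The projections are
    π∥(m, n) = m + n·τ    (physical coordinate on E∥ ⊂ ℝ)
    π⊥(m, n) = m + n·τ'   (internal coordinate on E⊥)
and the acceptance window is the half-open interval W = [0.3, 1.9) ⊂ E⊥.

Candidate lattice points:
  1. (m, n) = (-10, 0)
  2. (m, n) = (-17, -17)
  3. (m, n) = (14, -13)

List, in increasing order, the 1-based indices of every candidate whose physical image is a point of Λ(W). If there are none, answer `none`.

τ' = (4−√20)/2 ≈ -0.2361.
[1] lift (-10,0): star map gives -10.0000; window check 0.3 ≤ -10.0000 < 1.9 is false → out
[2] lift (-17,-17): star map gives -12.9868; window check 0.3 ≤ -12.9868 < 1.9 is false → out
[3] lift (14,-13): star map gives 17.0689; window check 0.3 ≤ 17.0689 < 1.9 is false → out

none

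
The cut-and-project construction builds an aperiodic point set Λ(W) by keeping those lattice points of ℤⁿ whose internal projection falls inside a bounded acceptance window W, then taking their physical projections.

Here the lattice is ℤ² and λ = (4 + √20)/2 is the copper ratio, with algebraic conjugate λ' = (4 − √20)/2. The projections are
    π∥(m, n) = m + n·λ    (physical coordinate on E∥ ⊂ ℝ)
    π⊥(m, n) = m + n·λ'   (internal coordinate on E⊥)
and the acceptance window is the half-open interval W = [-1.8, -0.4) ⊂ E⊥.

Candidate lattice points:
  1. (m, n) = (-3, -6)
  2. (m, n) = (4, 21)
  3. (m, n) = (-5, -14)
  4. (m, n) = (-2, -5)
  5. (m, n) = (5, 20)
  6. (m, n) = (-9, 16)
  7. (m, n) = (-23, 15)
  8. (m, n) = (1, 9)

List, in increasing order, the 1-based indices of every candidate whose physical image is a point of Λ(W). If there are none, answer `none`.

1, 2, 3, 4, 8

Compute λ' = (4−√20)/2 = -0.23607, so π⊥(m,n) = m -0.23607·n.
[1] lift (-3,-6): star map gives -1.58359; window check -1.8 ≤ -1.58359 < -0.4 is true → IN Λ
[2] lift (4,21): star map gives -0.95743; window check -1.8 ≤ -0.95743 < -0.4 is true → IN Λ
[3] lift (-5,-14): star map gives -1.69505; window check -1.8 ≤ -1.69505 < -0.4 is true → IN Λ
[4] lift (-2,-5): star map gives -0.81966; window check -1.8 ≤ -0.81966 < -0.4 is true → IN Λ
[5] lift (5,20): star map gives 0.27864; window check -1.8 ≤ 0.27864 < -0.4 is false → out
[6] lift (-9,16): star map gives -12.77709; window check -1.8 ≤ -12.77709 < -0.4 is false → out
[7] lift (-23,15): star map gives -26.54102; window check -1.8 ≤ -26.54102 < -0.4 is false → out
[8] lift (1,9): star map gives -1.12461; window check -1.8 ≤ -1.12461 < -0.4 is true → IN Λ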